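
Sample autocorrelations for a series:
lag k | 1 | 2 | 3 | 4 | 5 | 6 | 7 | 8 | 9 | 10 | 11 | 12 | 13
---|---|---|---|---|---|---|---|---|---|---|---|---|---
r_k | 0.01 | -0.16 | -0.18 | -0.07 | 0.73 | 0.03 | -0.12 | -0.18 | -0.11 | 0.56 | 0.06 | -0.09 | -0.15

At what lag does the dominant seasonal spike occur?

5

The largest autocorrelation is r_5 = 0.73, with a weaker echo at lag 10 (0.56); the remaining lags stay at or below 0.06.
The dominant spike at lag 5 indicates a seasonal period of 5.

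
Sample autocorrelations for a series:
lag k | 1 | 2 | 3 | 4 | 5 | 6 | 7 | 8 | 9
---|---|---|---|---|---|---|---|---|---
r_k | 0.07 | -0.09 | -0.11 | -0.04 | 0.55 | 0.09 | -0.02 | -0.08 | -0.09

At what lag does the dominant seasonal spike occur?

The largest autocorrelation is r_5 = 0.55; the remaining lags stay at or below 0.09.
The dominant spike at lag 5 indicates a seasonal period of 5.

5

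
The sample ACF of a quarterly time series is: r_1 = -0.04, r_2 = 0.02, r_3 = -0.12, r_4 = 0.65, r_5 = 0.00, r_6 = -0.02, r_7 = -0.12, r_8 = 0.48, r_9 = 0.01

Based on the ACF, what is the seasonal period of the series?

The largest autocorrelation is r_4 = 0.65, with a weaker echo at lag 8 (0.48); the remaining lags stay at or below 0.02.
The dominant spike at lag 4 indicates a seasonal period of 4.

4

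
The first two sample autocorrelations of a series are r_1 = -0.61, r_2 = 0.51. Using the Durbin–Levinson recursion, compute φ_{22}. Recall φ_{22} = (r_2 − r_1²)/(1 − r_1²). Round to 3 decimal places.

0.220

φ_{22} = (r_2 − r_1²) / (1 − r_1²)
r_1² = (-0.61)² = 0.3721
Numerator = 0.51 − 0.3721 = 0.1379; denominator = 1 − 0.3721 = 0.6279
φ_{22} = 0.1379 / 0.6279 = 0.220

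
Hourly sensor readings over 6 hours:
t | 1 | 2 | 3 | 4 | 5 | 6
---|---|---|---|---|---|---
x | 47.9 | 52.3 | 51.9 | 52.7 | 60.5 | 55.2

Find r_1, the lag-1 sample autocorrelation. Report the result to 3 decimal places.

0.188

Mean x̄ = (47.9 + 52.3 + 51.9 + 52.7 + 60.5 + 55.2)/6 = 53.4167
Deviations from mean: -5.5167, -1.1167, -1.5167, -0.7167, 7.0833, 1.7833
Σ(x_t−x̄)(x_{t+1}−x̄) = (6.1603) + (1.6936) + (1.0869) + (-5.0764) + (12.6319) = 16.4964
Denominator Σ(x_t−x̄)² = 87.8483
r_1 = 16.4964 / 87.8483 = 0.188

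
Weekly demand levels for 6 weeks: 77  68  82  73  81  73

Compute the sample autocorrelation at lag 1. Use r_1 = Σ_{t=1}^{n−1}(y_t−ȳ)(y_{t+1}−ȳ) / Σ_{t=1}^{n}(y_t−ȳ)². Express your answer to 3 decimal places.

-0.726

Mean ȳ = (77 + 68 + 82 + 73 + 81 + 73)/6 = 75.6667
Deviations from mean: 1.3333, -7.6667, 6.3333, -2.6667, 5.3333, -2.6667
Numerator Σ_{t=1}^{5}(y_t−ȳ)(y_{t+1}−ȳ) = -104.1111
Denominator Σ(y_t−ȳ)² = 143.3333
r_1 = -104.1111 / 143.3333 = -0.726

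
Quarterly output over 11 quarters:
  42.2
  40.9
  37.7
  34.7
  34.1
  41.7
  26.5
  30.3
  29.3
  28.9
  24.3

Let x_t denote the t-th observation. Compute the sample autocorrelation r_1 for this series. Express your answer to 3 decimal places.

Mean x̄ = (42.2 + 40.9 + 37.7 + 34.7 + 34.1 + 41.7 + 26.5 + 30.3 + 29.3 + 28.9 + 24.3)/11 = 33.6909
Numerator Σ_{t=1}^{10}(x_t−x̄)(x_{t+1}−x̄) = 145.6872
Denominator Σ(x_t−x̄)² = 399.4091
r_1 = 145.6872 / 399.4091 = 0.365

0.365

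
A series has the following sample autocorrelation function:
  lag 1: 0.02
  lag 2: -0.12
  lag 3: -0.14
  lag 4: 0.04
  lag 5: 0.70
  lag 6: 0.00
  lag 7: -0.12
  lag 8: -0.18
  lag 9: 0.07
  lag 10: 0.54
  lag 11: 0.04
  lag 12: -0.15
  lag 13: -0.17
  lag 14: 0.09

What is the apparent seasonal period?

5

The largest autocorrelation is r_5 = 0.70, with a weaker echo at lag 10 (0.54); the remaining lags stay at or below 0.09.
The dominant spike at lag 5 indicates a seasonal period of 5.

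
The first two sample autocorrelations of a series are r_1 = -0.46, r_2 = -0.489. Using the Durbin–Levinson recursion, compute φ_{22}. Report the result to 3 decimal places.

φ_{22} = (r_2 − r_1²) / (1 − r_1²)
r_1² = (-0.46)² = 0.2116
Numerator = -0.489 − 0.2116 = -0.7006; denominator = 1 − 0.2116 = 0.7884
φ_{22} = -0.7006 / 0.7884 = -0.889

-0.889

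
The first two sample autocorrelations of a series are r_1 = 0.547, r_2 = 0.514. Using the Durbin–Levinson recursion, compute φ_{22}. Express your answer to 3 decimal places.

φ_{22} = (r_2 − r_1²) / (1 − r_1²)
r_1² = (0.547)² = 0.299209
Numerator = 0.514 − 0.2992 = 0.2148; denominator = 1 − 0.2992 = 0.7008
φ_{22} = 0.2148 / 0.7008 = 0.306

0.306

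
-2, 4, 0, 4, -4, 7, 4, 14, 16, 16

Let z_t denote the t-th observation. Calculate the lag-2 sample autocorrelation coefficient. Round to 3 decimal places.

0.413

Mean z̄ = (-2 + 4 + 0 + 4 − 4 + 7 + 4 + 14 + 16 + 16)/10 = 5.9000
Numerator Σ_{t=1}^{8}(z_t−z̄)(z_{t+2}−z̄) = 196.8800
Denominator Σ(z_t−z̄)² = 476.9000
r_2 = 196.8800 / 476.9000 = 0.413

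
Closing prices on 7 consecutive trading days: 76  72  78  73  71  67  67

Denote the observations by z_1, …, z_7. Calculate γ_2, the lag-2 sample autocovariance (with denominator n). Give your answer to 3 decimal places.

Mean z̄ = (76 + 72 + 78 + 73 + 71 + 67 + 67)/7 = 72.0000
Σ_{t=1}^{5}(z_t−z̄)(z_{t+2}−z̄) = 18.0000
γ_2 = 18.0000 / 7 = 2.571

2.571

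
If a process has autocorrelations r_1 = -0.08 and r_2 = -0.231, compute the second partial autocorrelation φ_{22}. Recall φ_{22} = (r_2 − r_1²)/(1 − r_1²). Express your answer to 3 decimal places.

φ_{22} = (r_2 − r_1²) / (1 − r_1²)
r_1² = (-0.08)² = 0.0064
Numerator = -0.231 − 0.0064 = -0.2374; denominator = 1 − 0.0064 = 0.9936
φ_{22} = -0.2374 / 0.9936 = -0.239

-0.239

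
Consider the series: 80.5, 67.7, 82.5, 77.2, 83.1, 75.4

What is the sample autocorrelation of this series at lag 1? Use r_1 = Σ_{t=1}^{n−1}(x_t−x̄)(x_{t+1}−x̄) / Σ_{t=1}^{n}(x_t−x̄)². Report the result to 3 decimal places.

Mean x̄ = (80.5 + 67.7 + 82.5 + 77.2 + 83.1 + 75.4)/6 = 77.7333
Deviations from mean: 2.7667, -10.0333, 4.7667, -0.5333, 5.3667, -2.3333
Σ(x_t−x̄)(x_{t+1}−x̄) = (-27.7589) + (-47.8256) + (-2.5422) + (-2.8622) + (-12.5222) = -93.5111
Denominator Σ(x_t−x̄)² = 165.5733
r_1 = -93.5111 / 165.5733 = -0.565

-0.565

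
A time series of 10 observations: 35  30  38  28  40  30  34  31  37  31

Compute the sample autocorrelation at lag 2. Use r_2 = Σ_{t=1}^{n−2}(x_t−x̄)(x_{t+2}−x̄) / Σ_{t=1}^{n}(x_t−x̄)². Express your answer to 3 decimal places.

0.654

Mean x̄ = (35 + 30 + 38 + 28 + 40 + 30 + 34 + 31 + 37 + 31)/10 = 33.4000
Numerator Σ_{t=1}^{8}(x_t−x̄)(x_{t+2}−x̄) = 94.4800
Denominator Σ(x_t−x̄)² = 144.4000
r_2 = 94.4800 / 144.4000 = 0.654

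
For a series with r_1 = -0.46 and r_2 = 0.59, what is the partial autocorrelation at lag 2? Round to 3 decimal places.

0.480

φ_{22} = (r_2 − r_1²) / (1 − r_1²)
r_1² = (-0.46)² = 0.2116
Numerator = 0.59 − 0.2116 = 0.3784; denominator = 1 − 0.2116 = 0.7884
φ_{22} = 0.3784 / 0.7884 = 0.480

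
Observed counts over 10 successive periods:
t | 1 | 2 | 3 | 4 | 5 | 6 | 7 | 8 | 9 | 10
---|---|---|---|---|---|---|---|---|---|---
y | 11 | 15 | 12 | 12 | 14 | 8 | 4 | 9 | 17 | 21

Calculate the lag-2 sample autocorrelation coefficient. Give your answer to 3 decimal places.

-0.323

Mean ȳ = (11 + 15 + 12 + 12 + 14 + 8 + 4 + 9 + 17 + 21)/10 = 12.3000
Numerator Σ_{t=1}^{8}(y_t−ȳ)(y_{t+2}−ȳ) = -67.2800
Denominator Σ(y_t−ȳ)² = 208.1000
r_2 = -67.2800 / 208.1000 = -0.323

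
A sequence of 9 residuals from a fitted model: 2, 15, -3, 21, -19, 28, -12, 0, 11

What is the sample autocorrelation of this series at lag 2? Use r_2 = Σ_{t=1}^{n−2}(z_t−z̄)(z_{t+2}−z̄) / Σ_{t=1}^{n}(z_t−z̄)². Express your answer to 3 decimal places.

Mean z̄ = (2 + 15 − 3 + 21 − 19 + 28 − 12 + 0 + 11)/9 = 4.7778
Numerator Σ_{t=1}^{7}(z_t−z̄)(z_{t+2}−z̄) = 932.6790
Denominator Σ(z_t−z̄)² = 1883.5556
r_2 = 932.6790 / 1883.5556 = 0.495

0.495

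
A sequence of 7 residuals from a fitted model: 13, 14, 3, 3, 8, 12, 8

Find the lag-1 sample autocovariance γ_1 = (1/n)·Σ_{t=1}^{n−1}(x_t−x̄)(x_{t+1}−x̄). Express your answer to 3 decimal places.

3.499

Mean x̄ = (13 + 14 + 3 + 3 + 8 + 12 + 8)/7 = 8.7143
Σ_{t=1}^{6}(x_t−x̄)(x_{t+1}−x̄) = 24.4898
γ_1 = 24.4898 / 7 = 3.499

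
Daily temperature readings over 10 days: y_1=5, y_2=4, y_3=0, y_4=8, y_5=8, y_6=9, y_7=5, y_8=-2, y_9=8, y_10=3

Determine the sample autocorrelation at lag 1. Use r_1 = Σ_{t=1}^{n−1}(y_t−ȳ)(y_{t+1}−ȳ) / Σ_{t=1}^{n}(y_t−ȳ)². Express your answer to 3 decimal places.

Mean ȳ = (5 + 4 + 0 + 8 + 8 + 9 + 5 − 2 + 8 + 3)/10 = 4.8000
Numerator Σ_{t=1}^{9}(y_t−ȳ)(y_{t+1}−ȳ) = -16.0400
Denominator Σ(y_t−ȳ)² = 121.6000
r_1 = -16.0400 / 121.6000 = -0.132

-0.132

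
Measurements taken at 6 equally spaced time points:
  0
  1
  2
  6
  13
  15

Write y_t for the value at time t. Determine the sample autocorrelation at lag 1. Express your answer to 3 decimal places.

Mean ȳ = (0 + 1 + 2 + 6 + 13 + 15)/6 = 6.1667
Deviations from mean: -6.1667, -5.1667, -4.1667, -0.1667, 6.8333, 8.8333
Σ(y_t−ȳ)(y_{t+1}−ȳ) = (31.8611) + (21.5278) + (0.6944) + (-1.1389) + (60.3611) = 113.3056
Denominator Σ(y_t−ȳ)² = 206.8333
r_1 = 113.3056 / 206.8333 = 0.548

0.548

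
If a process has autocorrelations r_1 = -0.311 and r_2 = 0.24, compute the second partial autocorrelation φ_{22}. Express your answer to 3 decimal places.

0.159

φ_{22} = (r_2 − r_1²) / (1 − r_1²)
r_1² = (-0.311)² = 0.096721
Numerator = 0.24 − 0.0967 = 0.1433; denominator = 1 − 0.0967 = 0.9033
φ_{22} = 0.1433 / 0.9033 = 0.159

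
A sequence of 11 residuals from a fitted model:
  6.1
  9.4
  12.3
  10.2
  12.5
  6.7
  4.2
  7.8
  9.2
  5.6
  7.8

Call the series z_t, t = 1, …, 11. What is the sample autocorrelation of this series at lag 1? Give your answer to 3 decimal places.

0.249

Mean z̄ = (6.1 + 9.4 + 12.3 + 10.2 + 12.5 + 6.7 + 4.2 + 7.8 + 9.2 + 5.6 + 7.8)/11 = 8.3455
Numerator Σ_{t=1}^{10}(z_t−z̄)(z_{t+1}−z̄) = 17.7725
Denominator Σ(z_t−z̄)² = 71.2473
r_1 = 17.7725 / 71.2473 = 0.249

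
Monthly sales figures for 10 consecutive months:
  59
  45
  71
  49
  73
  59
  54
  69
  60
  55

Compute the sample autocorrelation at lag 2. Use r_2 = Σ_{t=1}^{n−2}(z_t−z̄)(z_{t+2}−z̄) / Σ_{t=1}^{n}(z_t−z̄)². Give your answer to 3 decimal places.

0.237

Mean z̄ = (59 + 45 + 71 + 49 + 73 + 59 + 54 + 69 + 60 + 55)/10 = 59.4000
Numerator Σ_{t=1}^{8}(z_t−z̄)(z_{t+2}−z̄) = 184.2800
Denominator Σ(z_t−z̄)² = 776.4000
r_2 = 184.2800 / 776.4000 = 0.237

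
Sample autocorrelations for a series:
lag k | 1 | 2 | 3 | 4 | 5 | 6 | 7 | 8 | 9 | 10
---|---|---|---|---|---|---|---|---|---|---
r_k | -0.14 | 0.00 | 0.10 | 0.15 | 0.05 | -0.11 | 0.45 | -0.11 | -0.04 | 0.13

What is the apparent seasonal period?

The largest autocorrelation is r_7 = 0.45; the remaining lags stay at or below 0.15.
The dominant spike at lag 7 indicates a seasonal period of 7.

7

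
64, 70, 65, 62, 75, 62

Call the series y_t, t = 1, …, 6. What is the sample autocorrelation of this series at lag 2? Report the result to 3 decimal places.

-0.042

Mean ȳ = (64 + 70 + 65 + 62 + 75 + 62)/6 = 66.3333
Numerator Σ_{t=1}^{4}(y_t−ȳ)(y_{t+2}−ȳ) = -5.5556
Denominator Σ(y_t−ȳ)² = 133.3333
r_2 = -5.5556 / 133.3333 = -0.042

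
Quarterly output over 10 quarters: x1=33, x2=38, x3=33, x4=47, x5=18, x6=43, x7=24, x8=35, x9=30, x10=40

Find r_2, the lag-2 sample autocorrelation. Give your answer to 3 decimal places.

Mean x̄ = (33 + 38 + 33 + 47 + 18 + 43 + 24 + 35 + 30 + 40)/10 = 34.1000
Numerator Σ_{t=1}^{8}(x_t−x̄)(x_{t+2}−x̄) = 401.3800
Denominator Σ(x_t−x̄)² = 676.9000
r_2 = 401.3800 / 676.9000 = 0.593

0.593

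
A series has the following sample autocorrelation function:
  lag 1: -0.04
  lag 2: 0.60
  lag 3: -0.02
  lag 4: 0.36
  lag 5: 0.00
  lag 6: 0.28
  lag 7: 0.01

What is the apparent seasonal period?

2

The largest autocorrelation is r_2 = 0.60, with weaker echoes at lags 4 (0.36) and 6 (0.28); the remaining lags stay at or below 0.01.
The dominant spike at lag 2 indicates a seasonal period of 2.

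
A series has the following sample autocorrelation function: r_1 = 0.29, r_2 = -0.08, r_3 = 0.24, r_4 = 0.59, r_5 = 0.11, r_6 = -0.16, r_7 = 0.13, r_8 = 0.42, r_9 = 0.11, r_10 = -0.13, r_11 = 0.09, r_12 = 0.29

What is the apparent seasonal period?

4

The largest autocorrelation is r_4 = 0.59, with a weaker echo at lag 8 (0.42); the remaining lags stay at or below 0.29.
The dominant spike at lag 4 indicates a seasonal period of 4.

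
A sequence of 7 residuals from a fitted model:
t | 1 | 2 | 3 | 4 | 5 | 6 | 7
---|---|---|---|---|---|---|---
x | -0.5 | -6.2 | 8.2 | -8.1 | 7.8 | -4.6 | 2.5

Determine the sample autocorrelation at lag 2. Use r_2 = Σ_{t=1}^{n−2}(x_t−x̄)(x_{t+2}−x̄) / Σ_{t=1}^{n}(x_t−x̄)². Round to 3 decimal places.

Mean x̄ = (-0.5 − 6.2 + 8.2 − 8.1 + 7.8 − 4.6 + 2.5)/7 = -0.1286
Deviations from mean: -0.3714, -6.0714, 8.3286, -7.9714, 7.9286, -4.4714, 2.6286
Σ(x_t−x̄)(x_{t+2}−x̄) = (-3.0935) + (48.3980) + (66.0337) + (35.6437) + (20.8408) = 167.8227
Denominator Σ(x_t−x̄)² = 259.6743
r_2 = 167.8227 / 259.6743 = 0.646

0.646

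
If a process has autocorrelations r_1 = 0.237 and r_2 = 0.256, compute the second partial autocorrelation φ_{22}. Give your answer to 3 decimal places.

0.212

φ_{22} = (r_2 − r_1²) / (1 − r_1²)
r_1² = (0.237)² = 0.056169
Numerator = 0.256 − 0.0562 = 0.1998; denominator = 1 − 0.0562 = 0.9438
φ_{22} = 0.1998 / 0.9438 = 0.212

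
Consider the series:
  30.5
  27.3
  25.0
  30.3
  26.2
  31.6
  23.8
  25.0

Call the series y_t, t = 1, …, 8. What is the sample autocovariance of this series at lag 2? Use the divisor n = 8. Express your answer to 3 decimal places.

0.168

Mean ȳ = (30.5 + 27.3 + 25.0 + 30.3 + 26.2 + 31.6 + 23.8 + 25.0)/8 = 27.4625
Σ_{t=1}^{6}(y_t−ȳ)(y_{t+2}−ȳ) = 1.3434
γ_2 = 1.3434 / 8 = 0.168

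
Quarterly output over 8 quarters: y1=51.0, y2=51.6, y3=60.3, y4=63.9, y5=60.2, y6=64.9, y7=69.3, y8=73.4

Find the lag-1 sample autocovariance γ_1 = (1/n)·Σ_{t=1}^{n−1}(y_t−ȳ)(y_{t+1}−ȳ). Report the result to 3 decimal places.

28.032

Mean ȳ = (51.0 + 51.6 + 60.3 + 63.9 + 60.2 + 64.9 + 69.3 + 73.4)/8 = 61.8250
Σ_{t=1}^{7}(y_t−ȳ)(y_{t+1}−ȳ) = 224.2544
γ_1 = 224.2544 / 8 = 28.032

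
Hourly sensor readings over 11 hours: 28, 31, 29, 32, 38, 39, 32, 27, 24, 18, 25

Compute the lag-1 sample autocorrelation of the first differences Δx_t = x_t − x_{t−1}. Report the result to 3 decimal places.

First differences Δx: 3, -2, 3, 6, 1, -7, -5, -3, -6, 7
Mean of differences = -0.3000
Numerator Σ(Δx_t−Δx̄)(Δx_{t+1}−Δx̄) = 27.0100
Denominator Σ(Δx_t−Δx̄)² = 226.1000
r_1(Δx) = 27.0100 / 226.1000 = 0.119

0.119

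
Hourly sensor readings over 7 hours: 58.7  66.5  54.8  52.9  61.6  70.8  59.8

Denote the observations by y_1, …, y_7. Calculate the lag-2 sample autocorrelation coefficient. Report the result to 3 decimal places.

Mean ȳ = (58.7 + 66.5 + 54.8 + 52.9 + 61.6 + 70.8 + 59.8)/7 = 60.7286
Deviations from mean: -2.0286, 5.7714, -5.9286, -7.8286, 0.8714, 10.0714, -0.9286
Σ(y_t−ȳ)(y_{t+2}−ȳ) = (12.0265) + (-45.1820) + (-5.1663) + (-78.8449) + (-0.8092) = -117.9759
Denominator Σ(y_t−ȳ)² = 236.9143
r_2 = -117.9759 / 236.9143 = -0.498

-0.498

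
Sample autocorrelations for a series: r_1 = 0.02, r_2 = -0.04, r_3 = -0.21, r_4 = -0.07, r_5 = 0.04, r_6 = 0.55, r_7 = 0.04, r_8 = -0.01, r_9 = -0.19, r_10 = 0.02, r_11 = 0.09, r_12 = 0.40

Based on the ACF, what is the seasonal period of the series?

The largest autocorrelation is r_6 = 0.55, with a weaker echo at lag 12 (0.40); the remaining lags stay at or below 0.09.
The dominant spike at lag 6 indicates a seasonal period of 6.

6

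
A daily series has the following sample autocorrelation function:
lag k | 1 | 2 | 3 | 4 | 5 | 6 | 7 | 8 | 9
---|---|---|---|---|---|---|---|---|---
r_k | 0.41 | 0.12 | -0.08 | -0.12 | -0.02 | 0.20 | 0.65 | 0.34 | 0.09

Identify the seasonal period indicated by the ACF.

The largest autocorrelation is r_7 = 0.65; the remaining lags stay at or below 0.41. The elevated value at lag 1 (0.41), dropping to 0.12 at lag 2, reflects decaying short-term dependence rather than seasonality.
The dominant spike at lag 7 indicates a seasonal period of 7.

7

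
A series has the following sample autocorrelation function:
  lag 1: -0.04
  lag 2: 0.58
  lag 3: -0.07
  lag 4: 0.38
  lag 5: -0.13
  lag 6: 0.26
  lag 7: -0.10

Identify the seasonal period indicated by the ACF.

The largest autocorrelation is r_2 = 0.58, with weaker echoes at lags 4 (0.38) and 6 (0.26); the remaining lags stay at or below -0.04.
The dominant spike at lag 2 indicates a seasonal period of 2.

2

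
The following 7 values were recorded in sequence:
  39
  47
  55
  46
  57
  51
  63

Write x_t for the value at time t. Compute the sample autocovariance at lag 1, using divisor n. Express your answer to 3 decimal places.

-2.595

Mean x̄ = (39 + 47 + 55 + 46 + 57 + 51 + 63)/7 = 51.1429
Σ_{t=1}^{6}(x_t−x̄)(x_{t+1}−x̄) = -18.1633
γ_1 = -18.1633 / 7 = -2.595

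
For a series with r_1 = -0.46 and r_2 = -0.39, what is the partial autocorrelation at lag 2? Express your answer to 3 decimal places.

φ_{22} = (r_2 − r_1²) / (1 − r_1²)
r_1² = (-0.46)² = 0.2116
Numerator = -0.39 − 0.2116 = -0.6016; denominator = 1 − 0.2116 = 0.7884
φ_{22} = -0.6016 / 0.7884 = -0.763

-0.763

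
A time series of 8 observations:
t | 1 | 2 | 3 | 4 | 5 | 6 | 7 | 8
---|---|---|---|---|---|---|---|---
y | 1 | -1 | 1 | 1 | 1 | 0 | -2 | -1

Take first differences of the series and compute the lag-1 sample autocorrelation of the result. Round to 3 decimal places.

First differences Δy: -2, 2, 0, 0, -1, -2, 1
Mean of differences = -0.2857
Numerator Σ(Δy_t−Δȳ)(Δy_{t+1}−Δȳ) = -4.3673
Denominator Σ(Δy_t−Δȳ)² = 13.4286
r_1(Δy) = -4.3673 / 13.4286 = -0.325

-0.325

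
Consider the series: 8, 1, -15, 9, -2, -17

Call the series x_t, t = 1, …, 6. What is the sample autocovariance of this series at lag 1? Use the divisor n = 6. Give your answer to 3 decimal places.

-25.296

Mean x̄ = (8 + 1 − 15 + 9 − 2 − 17)/6 = -2.6667
Deviations: 10.6667, 3.6667, -12.3333, 11.6667, 0.6667, -14.3333
Σ_{t=1}^{5}(x_t−x̄)(x_{t+1}−x̄) = -151.7778
γ_1 = -151.7778 / 6 = -25.296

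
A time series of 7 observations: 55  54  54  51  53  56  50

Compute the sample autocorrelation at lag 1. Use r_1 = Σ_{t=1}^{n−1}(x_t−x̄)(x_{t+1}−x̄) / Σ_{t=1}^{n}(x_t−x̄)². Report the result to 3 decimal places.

-0.326

Mean x̄ = (55 + 54 + 54 + 51 + 53 + 56 + 50)/7 = 53.2857
Numerator Σ_{t=1}^{6}(x_t−x̄)(x_{t+1}−x̄) = -8.9388
Denominator Σ(x_t−x̄)² = 27.4286
r_1 = -8.9388 / 27.4286 = -0.326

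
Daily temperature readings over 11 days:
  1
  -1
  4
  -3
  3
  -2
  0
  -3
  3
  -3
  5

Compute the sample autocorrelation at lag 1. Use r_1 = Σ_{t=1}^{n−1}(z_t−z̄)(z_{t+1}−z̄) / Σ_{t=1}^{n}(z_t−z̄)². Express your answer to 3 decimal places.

Mean z̄ = (1 − 1 + 4 − 3 + 3 − 2 + 0 − 3 + 3 − 3 + 5)/11 = 0.3636
Numerator Σ_{t=1}^{10}(z_t−z̄)(z_{t+1}−z̄) = -64.4050
Denominator Σ(z_t−z̄)² = 90.5455
r_1 = -64.4050 / 90.5455 = -0.711

-0.711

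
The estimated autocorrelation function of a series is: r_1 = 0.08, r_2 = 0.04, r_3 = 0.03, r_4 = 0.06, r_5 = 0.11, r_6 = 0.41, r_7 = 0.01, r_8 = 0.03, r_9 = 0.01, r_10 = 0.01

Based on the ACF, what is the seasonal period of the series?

The largest autocorrelation is r_6 = 0.41; the remaining lags stay at or below 0.11.
The dominant spike at lag 6 indicates a seasonal period of 6.

6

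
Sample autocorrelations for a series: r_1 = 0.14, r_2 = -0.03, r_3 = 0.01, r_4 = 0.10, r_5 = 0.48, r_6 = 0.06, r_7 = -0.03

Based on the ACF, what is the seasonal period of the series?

5

The largest autocorrelation is r_5 = 0.48; the remaining lags stay at or below 0.14.
The dominant spike at lag 5 indicates a seasonal period of 5.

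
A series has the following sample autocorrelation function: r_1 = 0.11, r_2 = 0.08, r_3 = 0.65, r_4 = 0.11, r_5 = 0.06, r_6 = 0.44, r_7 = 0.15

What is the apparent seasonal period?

The largest autocorrelation is r_3 = 0.65, with a weaker echo at lag 6 (0.44); the remaining lags stay at or below 0.15.
The dominant spike at lag 3 indicates a seasonal period of 3.

3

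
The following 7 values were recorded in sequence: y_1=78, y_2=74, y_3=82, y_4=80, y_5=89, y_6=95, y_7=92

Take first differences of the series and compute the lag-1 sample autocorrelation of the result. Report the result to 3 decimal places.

First differences Δy: -4, 8, -2, 9, 6, -3
Mean of differences = 2.3333
Numerator Σ(Δy_t−Δȳ)(Δy_{t+1}−Δȳ) = -84.4444
Denominator Σ(Δy_t−Δȳ)² = 177.3333
r_1(Δy) = -84.4444 / 177.3333 = -0.476

-0.476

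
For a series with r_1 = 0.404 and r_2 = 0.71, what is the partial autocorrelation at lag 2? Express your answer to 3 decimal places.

φ_{22} = (r_2 − r_1²) / (1 − r_1²)
r_1² = (0.404)² = 0.163216
Numerator = 0.71 − 0.1632 = 0.5468; denominator = 1 − 0.1632 = 0.8368
φ_{22} = 0.5468 / 0.8368 = 0.653

0.653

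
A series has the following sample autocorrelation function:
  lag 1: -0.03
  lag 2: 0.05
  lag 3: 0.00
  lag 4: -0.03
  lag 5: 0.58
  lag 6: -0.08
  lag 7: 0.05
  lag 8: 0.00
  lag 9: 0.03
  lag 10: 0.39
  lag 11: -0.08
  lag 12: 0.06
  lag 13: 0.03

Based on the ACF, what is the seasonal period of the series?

5

The largest autocorrelation is r_5 = 0.58, with a weaker echo at lag 10 (0.39); the remaining lags stay at or below 0.06.
The dominant spike at lag 5 indicates a seasonal period of 5.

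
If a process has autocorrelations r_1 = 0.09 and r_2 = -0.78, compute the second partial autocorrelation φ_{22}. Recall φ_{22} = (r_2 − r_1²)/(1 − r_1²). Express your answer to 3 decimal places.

φ_{22} = (r_2 − r_1²) / (1 − r_1²)
r_1² = (0.09)² = 0.0081
Numerator = -0.78 − 0.0081 = -0.7881; denominator = 1 − 0.0081 = 0.9919
φ_{22} = -0.7881 / 0.9919 = -0.795

-0.795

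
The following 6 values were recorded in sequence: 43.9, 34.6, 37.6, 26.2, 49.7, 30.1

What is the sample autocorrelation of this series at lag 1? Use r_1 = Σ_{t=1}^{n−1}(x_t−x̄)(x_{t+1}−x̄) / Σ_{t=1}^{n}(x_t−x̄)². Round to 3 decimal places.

-0.657

Mean x̄ = (43.9 + 34.6 + 37.6 + 26.2 + 49.7 + 30.1)/6 = 37.0167
Deviations from mean: 6.8833, -2.4167, 0.5833, -10.8167, 12.6833, -6.9167
Σ(x_t−x̄)(x_{t+1}−x̄) = (-16.6347) + (-1.4097) + (-6.3097) + (-137.1914) + (-87.7264) = -249.2719
Denominator Σ(x_t−x̄)² = 379.2683
r_1 = -249.2719 / 379.2683 = -0.657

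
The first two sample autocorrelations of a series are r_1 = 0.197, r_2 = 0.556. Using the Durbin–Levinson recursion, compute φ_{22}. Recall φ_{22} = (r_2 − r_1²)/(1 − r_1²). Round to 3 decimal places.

φ_{22} = (r_2 − r_1²) / (1 − r_1²)
r_1² = (0.197)² = 0.038809
Numerator = 0.556 − 0.0388 = 0.5172; denominator = 1 − 0.0388 = 0.9612
φ_{22} = 0.5172 / 0.9612 = 0.538

0.538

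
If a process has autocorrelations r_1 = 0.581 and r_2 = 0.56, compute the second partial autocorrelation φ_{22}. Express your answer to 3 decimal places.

0.336

φ_{22} = (r_2 − r_1²) / (1 − r_1²)
r_1² = (0.581)² = 0.337561
Numerator = 0.56 − 0.3376 = 0.2224; denominator = 1 − 0.3376 = 0.6624
φ_{22} = 0.2224 / 0.6624 = 0.336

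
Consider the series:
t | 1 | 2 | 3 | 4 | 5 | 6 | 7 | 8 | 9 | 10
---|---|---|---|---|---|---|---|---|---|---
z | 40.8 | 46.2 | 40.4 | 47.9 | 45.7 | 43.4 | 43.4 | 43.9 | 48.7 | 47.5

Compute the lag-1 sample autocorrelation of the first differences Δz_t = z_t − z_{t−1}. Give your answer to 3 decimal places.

First differences Δz: 5.4, -5.8, 7.5, -2.2, -2.3, 0.0, 0.5, 4.8, -1.2
Mean of differences = 0.7444
Numerator Σ(Δz_t−Δz̄)(Δz_{t+1}−Δz̄) = -92.0353
Denominator Σ(Δz_t−Δz̄)² = 148.9222
r_1(Δz) = -92.0353 / 148.9222 = -0.618

-0.618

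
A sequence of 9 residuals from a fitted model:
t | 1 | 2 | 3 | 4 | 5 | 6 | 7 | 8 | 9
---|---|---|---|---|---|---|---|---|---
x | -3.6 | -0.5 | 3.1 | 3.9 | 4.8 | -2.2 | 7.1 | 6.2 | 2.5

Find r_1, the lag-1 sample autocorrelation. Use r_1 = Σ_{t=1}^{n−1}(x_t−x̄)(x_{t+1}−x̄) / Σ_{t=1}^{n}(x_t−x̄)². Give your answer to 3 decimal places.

Mean x̄ = (-3.6 − 0.5 + 3.1 + 3.9 + 4.8 − 2.2 + 7.1 + 6.2 + 2.5)/9 = 2.3667
Numerator Σ_{t=1}^{8}(x_t−x̄)(x_{t+1}−x̄) = 5.7856
Denominator Σ(x_t−x̄)² = 110.6000
r_1 = 5.7856 / 110.6000 = 0.052

0.052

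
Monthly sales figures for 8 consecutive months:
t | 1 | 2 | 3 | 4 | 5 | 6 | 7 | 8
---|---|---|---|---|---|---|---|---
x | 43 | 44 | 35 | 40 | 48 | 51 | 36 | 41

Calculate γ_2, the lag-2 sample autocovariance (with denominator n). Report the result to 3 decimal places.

Mean x̄ = (43 + 44 + 35 + 40 + 48 + 51 + 36 + 41)/8 = 42.2500
Σ_{t=1}^{6}(x_t−x̄)(x_{t+2}−x̄) = -117.6250
γ_2 = -117.6250 / 8 = -14.703

-14.703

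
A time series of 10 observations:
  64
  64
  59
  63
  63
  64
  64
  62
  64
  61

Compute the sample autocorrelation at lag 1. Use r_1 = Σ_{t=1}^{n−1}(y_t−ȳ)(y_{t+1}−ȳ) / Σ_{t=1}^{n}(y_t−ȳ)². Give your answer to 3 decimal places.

Mean ȳ = (64 + 64 + 59 + 63 + 63 + 64 + 64 + 62 + 64 + 61)/10 = 62.8000
Numerator Σ_{t=1}^{9}(y_t−ȳ)(y_{t+1}−ȳ) = -6.2400
Denominator Σ(y_t−ȳ)² = 25.6000
r_1 = -6.2400 / 25.6000 = -0.244

-0.244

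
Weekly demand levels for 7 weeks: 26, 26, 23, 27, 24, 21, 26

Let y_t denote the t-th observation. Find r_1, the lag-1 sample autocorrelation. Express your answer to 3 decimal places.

-0.300

Mean ȳ = (26 + 26 + 23 + 27 + 24 + 21 + 26)/7 = 24.7143
Deviations from mean: 1.2857, 1.2857, -1.7143, 2.2857, -0.7143, -3.7143, 1.2857
Σ(y_t−ȳ)(y_{t+1}−ȳ) = (1.6531) + (-2.2041) + (-3.9184) + (-1.6327) + (2.6531) + (-4.7755) = -8.2245
Denominator Σ(y_t−ȳ)² = 27.4286
r_1 = -8.2245 / 27.4286 = -0.300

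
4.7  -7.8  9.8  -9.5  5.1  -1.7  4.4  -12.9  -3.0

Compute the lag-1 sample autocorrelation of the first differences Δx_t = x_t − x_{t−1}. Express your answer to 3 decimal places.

-0.829

First differences Δx: -12.5, 17.6, -19.3, 14.6, -6.8, 6.1, -17.3, 9.9
Mean of differences = -0.9625
Numerator Σ(Δx_t−Δx̄)(Δx_{t+1}−Δx̄) = -1264.8552
Denominator Σ(Δx_t−Δx̄)² = 1524.9988
r_1(Δx) = -1264.8552 / 1524.9988 = -0.829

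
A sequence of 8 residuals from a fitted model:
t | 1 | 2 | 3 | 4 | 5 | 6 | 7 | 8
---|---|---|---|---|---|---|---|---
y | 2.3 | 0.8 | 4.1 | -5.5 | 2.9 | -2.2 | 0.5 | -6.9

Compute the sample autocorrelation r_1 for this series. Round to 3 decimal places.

-0.395

Mean ȳ = (2.3 + 0.8 + 4.1 − 5.5 + 2.9 − 2.2 + 0.5 − 6.9)/8 = -0.5000
Deviations from mean: 2.8000, 1.3000, 4.6000, -5.0000, 3.4000, -1.7000, 1.0000, -6.4000
Σ(y_t−ȳ)(y_{t+1}−ȳ) = (3.6400) + (5.9800) + (-23.0000) + (-17.0000) + (-5.7800) + (-1.7000) + (-6.4000) = -44.2600
Denominator Σ(y_t−ȳ)² = 112.1000
r_1 = -44.2600 / 112.1000 = -0.395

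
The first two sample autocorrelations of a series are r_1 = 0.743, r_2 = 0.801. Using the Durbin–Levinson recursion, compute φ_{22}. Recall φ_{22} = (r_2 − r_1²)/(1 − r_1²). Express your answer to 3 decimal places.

0.556

φ_{22} = (r_2 − r_1²) / (1 − r_1²)
r_1² = (0.743)² = 0.552049
Numerator = 0.801 − 0.5520 = 0.2490; denominator = 1 − 0.5520 = 0.4480
φ_{22} = 0.2490 / 0.4480 = 0.556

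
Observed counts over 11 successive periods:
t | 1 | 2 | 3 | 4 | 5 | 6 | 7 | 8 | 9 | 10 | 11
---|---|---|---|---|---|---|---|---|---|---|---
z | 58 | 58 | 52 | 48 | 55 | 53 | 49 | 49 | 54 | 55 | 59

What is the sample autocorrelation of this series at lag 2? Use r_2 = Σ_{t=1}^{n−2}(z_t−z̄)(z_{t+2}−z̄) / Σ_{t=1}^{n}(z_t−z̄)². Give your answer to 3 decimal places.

Mean z̄ = (58 + 58 + 52 + 48 + 55 + 53 + 49 + 49 + 54 + 55 + 59)/11 = 53.6364
Numerator Σ_{t=1}^{9}(z_t−z̄)(z_{t+2}−z̄) = -39.8099
Denominator Σ(z_t−z̄)² = 148.5455
r_2 = -39.8099 / 148.5455 = -0.268

-0.268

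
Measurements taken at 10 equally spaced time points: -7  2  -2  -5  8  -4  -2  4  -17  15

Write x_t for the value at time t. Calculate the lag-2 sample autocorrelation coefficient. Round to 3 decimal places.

Mean x̄ = (-7 + 2 − 2 − 5 + 8 − 4 − 2 + 4 − 17 + 15)/10 = -0.8000
Numerator Σ_{t=1}^{8}(x_t−x̄)(x_{t+2}−x̄) = 67.9200
Denominator Σ(x_t−x̄)² = 689.6000
r_2 = 67.9200 / 689.6000 = 0.098

0.098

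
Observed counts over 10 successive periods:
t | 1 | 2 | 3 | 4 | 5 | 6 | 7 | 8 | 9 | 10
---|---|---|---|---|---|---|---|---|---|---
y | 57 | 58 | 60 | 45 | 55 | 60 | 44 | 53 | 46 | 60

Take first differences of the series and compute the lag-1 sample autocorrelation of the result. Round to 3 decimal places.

-0.544

First differences Δy: 1, 2, -15, 10, 5, -16, 9, -7, 14
Mean of differences = 0.3333
Numerator Σ(Δy_t−Δȳ)(Δy_{t+1}−Δȳ) = -509.1111
Denominator Σ(Δy_t−Δȳ)² = 936.0000
r_1(Δy) = -509.1111 / 936.0000 = -0.544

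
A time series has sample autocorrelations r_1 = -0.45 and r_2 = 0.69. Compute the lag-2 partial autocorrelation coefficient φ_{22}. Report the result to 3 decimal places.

0.611

φ_{22} = (r_2 − r_1²) / (1 − r_1²)
r_1² = (-0.45)² = 0.2025
Numerator = 0.69 − 0.2025 = 0.4875; denominator = 1 − 0.2025 = 0.7975
φ_{22} = 0.4875 / 0.7975 = 0.611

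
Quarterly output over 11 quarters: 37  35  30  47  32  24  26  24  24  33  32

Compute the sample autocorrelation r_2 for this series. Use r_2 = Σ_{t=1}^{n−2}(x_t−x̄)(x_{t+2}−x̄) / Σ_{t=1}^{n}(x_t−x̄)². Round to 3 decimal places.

0.011

Mean x̄ = (37 + 35 + 30 + 47 + 32 + 24 + 26 + 24 + 24 + 33 + 32)/11 = 31.2727
Numerator Σ_{t=1}^{9}(x_t−x̄)(x_{t+2}−x̄) = 5.5785
Denominator Σ(x_t−x̄)² = 486.1818
r_2 = 5.5785 / 486.1818 = 0.011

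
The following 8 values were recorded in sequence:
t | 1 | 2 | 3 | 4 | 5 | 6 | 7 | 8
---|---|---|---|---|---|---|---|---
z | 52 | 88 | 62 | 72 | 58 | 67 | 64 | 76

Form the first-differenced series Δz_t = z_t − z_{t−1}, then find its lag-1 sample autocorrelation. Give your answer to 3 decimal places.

-0.601

First differences Δz: 36, -26, 10, -14, 9, -3, 12
Mean of differences = 3.4286
Numerator Σ(Δz_t−Δz̄)(Δz_{t+1}−Δz̄) = -1454.4694
Denominator Σ(Δz_t−Δz̄)² = 2419.7143
r_1(Δz) = -1454.4694 / 2419.7143 = -0.601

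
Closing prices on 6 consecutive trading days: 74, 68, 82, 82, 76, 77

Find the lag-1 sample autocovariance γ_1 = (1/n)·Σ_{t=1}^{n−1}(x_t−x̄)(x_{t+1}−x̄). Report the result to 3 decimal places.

0.292

Mean x̄ = (74 + 68 + 82 + 82 + 76 + 77)/6 = 76.5000
Σ_{t=1}^{5}(x_t−x̄)(x_{t+1}−x̄) = 1.7500
γ_1 = 1.7500 / 6 = 0.292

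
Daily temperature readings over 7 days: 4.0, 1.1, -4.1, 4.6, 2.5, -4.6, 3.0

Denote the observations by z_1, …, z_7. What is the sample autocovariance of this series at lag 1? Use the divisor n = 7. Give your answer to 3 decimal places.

-4.738

Mean z̄ = (4.0 + 1.1 − 4.1 + 4.6 + 2.5 − 4.6 + 3.0)/7 = 0.9286
Σ_{t=1}^{6}(z_t−z̄)(z_{t+1}−z̄) = -33.1680
γ_1 = -33.1680 / 7 = -4.738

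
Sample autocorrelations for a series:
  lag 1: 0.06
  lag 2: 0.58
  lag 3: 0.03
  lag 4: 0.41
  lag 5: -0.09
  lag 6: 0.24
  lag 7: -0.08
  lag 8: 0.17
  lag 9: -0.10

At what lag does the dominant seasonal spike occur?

The largest autocorrelation is r_2 = 0.58, with weaker echoes at lags 4 (0.41), 6 (0.24) and 8 (0.17); the remaining lags stay at or below 0.06.
The dominant spike at lag 2 indicates a seasonal period of 2.

2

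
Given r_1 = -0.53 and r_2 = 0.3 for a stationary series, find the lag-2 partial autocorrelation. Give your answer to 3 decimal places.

φ_{22} = (r_2 − r_1²) / (1 − r_1²)
r_1² = (-0.53)² = 0.2809
Numerator = 0.3 − 0.2809 = 0.0191; denominator = 1 − 0.2809 = 0.7191
φ_{22} = 0.0191 / 0.7191 = 0.027

0.027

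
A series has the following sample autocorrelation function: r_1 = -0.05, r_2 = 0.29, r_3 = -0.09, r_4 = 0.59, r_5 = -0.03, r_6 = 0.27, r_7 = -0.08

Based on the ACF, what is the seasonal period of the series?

The largest autocorrelation is r_4 = 0.59; the remaining lags stay at or below 0.29.
The dominant spike at lag 4 indicates a seasonal period of 4.

4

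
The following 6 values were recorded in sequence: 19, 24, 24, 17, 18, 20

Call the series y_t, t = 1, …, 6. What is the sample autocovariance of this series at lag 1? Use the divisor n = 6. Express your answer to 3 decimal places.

0.815

Mean ȳ = (19 + 24 + 24 + 17 + 18 + 20)/6 = 20.3333
Deviations: -1.3333, 3.6667, 3.6667, -3.3333, -2.3333, -0.3333
Σ_{t=1}^{5}(y_t−ȳ)(y_{t+1}−ȳ) = 4.8889
γ_1 = 4.8889 / 6 = 0.815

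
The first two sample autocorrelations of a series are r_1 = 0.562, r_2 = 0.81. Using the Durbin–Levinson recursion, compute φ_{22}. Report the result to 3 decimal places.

φ_{22} = (r_2 − r_1²) / (1 − r_1²)
r_1² = (0.562)² = 0.315844
Numerator = 0.81 − 0.3158 = 0.4942; denominator = 1 − 0.3158 = 0.6842
φ_{22} = 0.4942 / 0.6842 = 0.722

0.722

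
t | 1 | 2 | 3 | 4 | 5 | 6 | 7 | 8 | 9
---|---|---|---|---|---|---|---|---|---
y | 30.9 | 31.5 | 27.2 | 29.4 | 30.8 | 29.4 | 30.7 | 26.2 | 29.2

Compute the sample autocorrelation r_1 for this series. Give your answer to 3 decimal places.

-0.195

Mean ȳ = (30.9 + 31.5 + 27.2 + 29.4 + 30.8 + 29.4 + 30.7 + 26.2 + 29.2)/9 = 29.4778
Numerator Σ_{t=1}^{8}(y_t−ȳ)(y_{t+1}−ȳ) = -4.9494
Denominator Σ(y_t−ȳ)² = 25.3756
r_1 = -4.9494 / 25.3756 = -0.195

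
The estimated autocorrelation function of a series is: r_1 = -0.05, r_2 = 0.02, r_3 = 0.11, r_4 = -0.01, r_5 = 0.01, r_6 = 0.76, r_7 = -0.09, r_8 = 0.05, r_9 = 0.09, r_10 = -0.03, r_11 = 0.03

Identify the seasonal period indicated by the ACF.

6

The largest autocorrelation is r_6 = 0.76; the remaining lags stay at or below 0.11.
The dominant spike at lag 6 indicates a seasonal period of 6.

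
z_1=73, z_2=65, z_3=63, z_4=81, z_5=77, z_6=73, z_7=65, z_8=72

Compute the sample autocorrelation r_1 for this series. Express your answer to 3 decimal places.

0.036

Mean z̄ = (73 + 65 + 63 + 81 + 77 + 73 + 65 + 72)/8 = 71.1250
Σ(z_t−z̄)(z_{t+1}−z̄) = (-11.4844) + (49.7656) + (-80.2344) + (58.0156) + (11.0156) + (-11.4844) + (-5.3594) = 10.2344
Denominator Σ(z_t−z̄)² = 280.8750
r_1 = 10.2344 / 280.8750 = 0.036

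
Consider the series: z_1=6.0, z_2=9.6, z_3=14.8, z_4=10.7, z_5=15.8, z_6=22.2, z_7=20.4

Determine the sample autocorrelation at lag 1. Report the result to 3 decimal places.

0.435

Mean z̄ = (6.0 + 9.6 + 14.8 + 10.7 + 15.8 + 22.2 + 20.4)/7 = 14.2143
Deviations from mean: -8.2143, -4.6143, 0.5857, -3.5143, 1.5857, 7.9857, 6.1857
Numerator Σ_{t=1}^{6}(z_t−z̄)(z_{t+1}−z̄) = 89.6298
Denominator Σ(z_t−z̄)² = 206.0086
r_1 = 89.6298 / 206.0086 = 0.435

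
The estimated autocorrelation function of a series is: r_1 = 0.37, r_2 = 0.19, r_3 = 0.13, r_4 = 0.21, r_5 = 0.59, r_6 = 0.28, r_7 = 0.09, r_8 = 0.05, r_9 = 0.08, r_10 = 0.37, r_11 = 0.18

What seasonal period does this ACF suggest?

5

The largest autocorrelation is r_5 = 0.59; the remaining lags stay at or below 0.37. The elevated value at lag 1 (0.37), dropping to 0.19 at lag 2, reflects decaying short-term dependence rather than seasonality.
The dominant spike at lag 5 indicates a seasonal period of 5.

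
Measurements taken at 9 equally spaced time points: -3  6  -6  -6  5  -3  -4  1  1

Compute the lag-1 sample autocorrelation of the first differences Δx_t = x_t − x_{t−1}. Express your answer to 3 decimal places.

First differences Δx: 9, -12, 0, 11, -8, -1, 5, 0
Mean of differences = 0.5000
Numerator Σ(Δx_t−Δx̄)(Δx_{t+1}−Δx̄) = -190.7500
Denominator Σ(Δx_t−Δx̄)² = 434.0000
r_1(Δx) = -190.7500 / 434.0000 = -0.440

-0.440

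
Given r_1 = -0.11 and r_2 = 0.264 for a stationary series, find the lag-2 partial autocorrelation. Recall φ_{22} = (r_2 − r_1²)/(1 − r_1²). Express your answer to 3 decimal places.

0.255

φ_{22} = (r_2 − r_1²) / (1 − r_1²)
r_1² = (-0.11)² = 0.0121
Numerator = 0.264 − 0.0121 = 0.2519; denominator = 1 − 0.0121 = 0.9879
φ_{22} = 0.2519 / 0.9879 = 0.255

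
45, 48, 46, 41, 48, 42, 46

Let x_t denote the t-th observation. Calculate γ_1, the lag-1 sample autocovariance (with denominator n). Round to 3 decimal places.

-3.574

Mean x̄ = (45 + 48 + 46 + 41 + 48 + 42 + 46)/7 = 45.1429
Σ_{t=1}^{6}(x_t−x̄)(x_{t+1}−x̄) = -25.0204
γ_1 = -25.0204 / 7 = -3.574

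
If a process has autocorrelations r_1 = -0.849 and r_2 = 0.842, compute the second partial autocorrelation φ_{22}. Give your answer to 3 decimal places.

0.434

φ_{22} = (r_2 − r_1²) / (1 − r_1²)
r_1² = (-0.849)² = 0.720801
Numerator = 0.842 − 0.7208 = 0.1212; denominator = 1 − 0.7208 = 0.2792
φ_{22} = 0.1212 / 0.2792 = 0.434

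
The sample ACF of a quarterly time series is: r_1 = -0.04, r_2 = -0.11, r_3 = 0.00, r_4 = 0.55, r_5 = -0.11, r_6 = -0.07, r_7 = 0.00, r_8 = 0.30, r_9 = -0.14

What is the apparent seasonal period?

The largest autocorrelation is r_4 = 0.55, with a weaker echo at lag 8 (0.30); the remaining lags stay at or below 0.00.
The dominant spike at lag 4 indicates a seasonal period of 4.

4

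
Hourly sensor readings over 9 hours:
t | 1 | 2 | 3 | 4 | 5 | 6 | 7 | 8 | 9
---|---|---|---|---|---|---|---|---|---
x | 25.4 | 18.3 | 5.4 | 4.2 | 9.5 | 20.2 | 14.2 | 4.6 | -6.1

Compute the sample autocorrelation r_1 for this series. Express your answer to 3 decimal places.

0.282

Mean x̄ = (25.4 + 18.3 + 5.4 + 4.2 + 9.5 + 20.2 + 14.2 + 4.6 − 6.1)/9 = 10.6333
Numerator Σ_{t=1}^{8}(x_t−x̄)(x_{t+1}−x̄) = 216.7656
Denominator Σ(x_t−x̄)² = 767.5400
r_1 = 216.7656 / 767.5400 = 0.282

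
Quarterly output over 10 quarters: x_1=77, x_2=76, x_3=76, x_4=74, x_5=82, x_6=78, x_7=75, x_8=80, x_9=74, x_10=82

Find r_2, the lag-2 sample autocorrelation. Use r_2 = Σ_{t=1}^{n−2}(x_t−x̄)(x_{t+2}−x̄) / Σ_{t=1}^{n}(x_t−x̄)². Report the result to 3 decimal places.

0.091

Mean x̄ = (77 + 76 + 76 + 74 + 82 + 78 + 75 + 80 + 74 + 82)/10 = 77.4000
Numerator Σ_{t=1}^{8}(x_t−x̄)(x_{t+2}−x̄) = 7.4800
Denominator Σ(x_t−x̄)² = 82.4000
r_2 = 7.4800 / 82.4000 = 0.091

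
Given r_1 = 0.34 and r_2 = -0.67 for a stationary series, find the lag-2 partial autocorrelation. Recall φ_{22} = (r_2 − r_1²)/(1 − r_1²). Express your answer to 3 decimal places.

φ_{22} = (r_2 − r_1²) / (1 − r_1²)
r_1² = (0.34)² = 0.1156
Numerator = -0.67 − 0.1156 = -0.7856; denominator = 1 − 0.1156 = 0.8844
φ_{22} = -0.7856 / 0.8844 = -0.888

-0.888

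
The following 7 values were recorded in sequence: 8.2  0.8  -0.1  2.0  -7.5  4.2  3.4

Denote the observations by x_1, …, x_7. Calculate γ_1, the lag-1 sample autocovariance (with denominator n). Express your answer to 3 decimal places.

-3.924

Mean x̄ = (8.2 + 0.8 − 0.1 + 2.0 − 7.5 + 4.2 + 3.4)/7 = 1.5714
Deviations: 6.6286, -0.7714, -1.6714, 0.4286, -9.0714, 2.6286, 1.8286
Σ_{t=1}^{6}(x_t−x̄)(x_{t+1}−x̄) = -27.4665
γ_1 = -27.4665 / 7 = -3.924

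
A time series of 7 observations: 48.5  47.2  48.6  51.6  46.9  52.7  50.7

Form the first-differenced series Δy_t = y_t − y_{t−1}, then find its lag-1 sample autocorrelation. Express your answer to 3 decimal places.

-0.737

First differences Δy: -1.3, 1.4, 3.0, -4.7, 5.8, -2.0
Mean of differences = 0.3667
Numerator Σ(Δy_t−Δȳ)(Δy_{t+1}−Δȳ) = -52.7311
Denominator Σ(Δy_t−Δȳ)² = 71.5733
r_1(Δy) = -52.7311 / 71.5733 = -0.737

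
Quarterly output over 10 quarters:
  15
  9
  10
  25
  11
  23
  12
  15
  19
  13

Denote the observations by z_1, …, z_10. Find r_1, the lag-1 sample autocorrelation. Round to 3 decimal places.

Mean z̄ = (15 + 9 + 10 + 25 + 11 + 23 + 12 + 15 + 19 + 13)/10 = 15.2000
Numerator Σ_{t=1}^{9}(z_t−z̄)(z_{t+1}−z̄) = -124.8400
Denominator Σ(z_t−z̄)² = 269.6000
r_1 = -124.8400 / 269.6000 = -0.463

-0.463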